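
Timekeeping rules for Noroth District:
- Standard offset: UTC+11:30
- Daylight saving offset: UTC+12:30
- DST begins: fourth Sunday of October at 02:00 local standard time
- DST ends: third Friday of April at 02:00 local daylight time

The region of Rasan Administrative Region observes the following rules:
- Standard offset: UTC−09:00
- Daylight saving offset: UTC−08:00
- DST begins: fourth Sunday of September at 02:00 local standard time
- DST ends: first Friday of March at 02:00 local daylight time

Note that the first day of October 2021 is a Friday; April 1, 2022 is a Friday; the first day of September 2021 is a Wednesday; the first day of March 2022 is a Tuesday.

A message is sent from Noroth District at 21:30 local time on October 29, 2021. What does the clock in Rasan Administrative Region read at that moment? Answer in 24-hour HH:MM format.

1 October 2021 is a Friday, so the first Sunday is October 3 and the fourth is October 24.
1 April 2022 is a Friday, so the first Friday is April 1 and the third is April 15.
Daylight saving runs 24 October 2021 – 15 April 2022; October 29, 2021 is inside that window, so Noroth District is at UTC+12:30.
21:30 Noroth District − 12h30m = 09:00 UTC.
1 September 2021 is a Wednesday, so the first Sunday is September 5 and the fourth is September 26.
1 March 2022 is a Tuesday, so the first Friday is March 4.
At the standard offset (UTC−09:00), 09:00 UTC − 9h = 00:00 Rasan Administrative Region standard time.
Daylight saving runs 26 September 2021 – 4 March 2022; the standard-time date in Rasan Administrative Region, October 29, 2021, is inside that window, so Rasan Administrative Region is at UTC−08:00.
09:00 UTC − 8h = 01:00 Rasan Administrative Region.

01:00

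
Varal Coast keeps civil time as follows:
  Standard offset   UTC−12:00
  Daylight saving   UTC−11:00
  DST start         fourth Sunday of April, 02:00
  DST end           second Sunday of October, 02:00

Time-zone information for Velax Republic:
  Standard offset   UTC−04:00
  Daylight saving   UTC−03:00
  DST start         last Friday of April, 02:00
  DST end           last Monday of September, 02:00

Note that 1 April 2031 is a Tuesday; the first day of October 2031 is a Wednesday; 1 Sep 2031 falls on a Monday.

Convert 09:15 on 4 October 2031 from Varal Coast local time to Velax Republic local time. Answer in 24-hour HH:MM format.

1 April 2031 is a Tuesday, so the first Sunday is April 6 and the fourth is April 27.
1 October 2031 is a Wednesday, so the first Sunday is October 5 and the second is October 12.
4 October 2031 lies within the daylight-saving period (27 April – 12 October), so Varal Coast is on daylight time, UTC−11:00.
09:15 Varal Coast + 11h = 20:15 UTC.
1 April 2031 is a Tuesday, so Fridays fall on 4, 11, 18, 25; the last is April 25.
1 September 2031 is a Monday, so Mondays fall on 1, 8, 15, 22, 29; the last is September 29.
At the standard offset (UTC−04:00), 20:15 UTC − 4h = 16:15 Velax Republic standard time.
The standard-time date in Velax Republic, 4 October 2031, does not fall between 25 April and 29 September, so daylight saving is not in effect and Velax Republic is at UTC−04:00.
20:15 UTC − 4h = 16:15 Velax Republic.

16:15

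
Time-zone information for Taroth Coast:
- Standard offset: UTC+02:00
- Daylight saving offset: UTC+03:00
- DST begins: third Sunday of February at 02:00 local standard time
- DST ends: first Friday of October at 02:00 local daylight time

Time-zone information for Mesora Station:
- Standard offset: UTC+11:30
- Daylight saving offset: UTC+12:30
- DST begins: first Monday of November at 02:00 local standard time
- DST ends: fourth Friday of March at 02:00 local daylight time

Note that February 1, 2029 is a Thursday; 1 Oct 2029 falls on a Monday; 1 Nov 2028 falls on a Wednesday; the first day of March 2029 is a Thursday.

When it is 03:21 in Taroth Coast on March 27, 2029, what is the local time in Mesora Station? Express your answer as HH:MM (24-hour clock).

1 February 2029 is a Thursday, so the first Sunday is February 4 and the third is February 18.
1 October 2029 is a Monday, so the first Friday is October 5.
March 27, 2029 falls between 18 February and 5 October, so daylight saving is in effect and Taroth Coast is at UTC+03:00.
03:21 Taroth Coast − 3h = 00:21 UTC.
1 November 2028 is a Wednesday, so the first Monday is November 6.
1 March 2029 is a Thursday, so the first Friday is March 2 and the fourth is March 23.
At the standard offset (UTC+11:30), 00:21 UTC + 11h30m = 11:51 Mesora Station standard time.
The standard-time date in Mesora Station, March 27, 2029, is outside the daylight-saving period (6 November 2028 – 23 March 2029), so Mesora Station is on standard time, UTC+11:30.
00:21 UTC + 11h30m = 11:51 Mesora Station.

11:51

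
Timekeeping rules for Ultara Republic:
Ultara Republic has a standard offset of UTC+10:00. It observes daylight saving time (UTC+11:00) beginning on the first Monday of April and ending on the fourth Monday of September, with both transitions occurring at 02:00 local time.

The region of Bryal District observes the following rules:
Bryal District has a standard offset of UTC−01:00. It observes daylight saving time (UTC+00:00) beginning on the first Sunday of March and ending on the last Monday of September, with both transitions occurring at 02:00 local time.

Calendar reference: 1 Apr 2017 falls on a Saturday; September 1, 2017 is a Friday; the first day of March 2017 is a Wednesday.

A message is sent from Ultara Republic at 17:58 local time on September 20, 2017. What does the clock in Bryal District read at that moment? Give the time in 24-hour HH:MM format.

1 April 2017 is a Saturday, so the first Monday is April 3.
1 September 2017 is a Friday, so the first Monday is September 4 and the fourth is September 25.
September 20, 2017 falls between 3 April and 25 September, so daylight saving is in effect and Ultara Republic is at UTC+11:00.
17:58 Ultara Republic − 11h = 06:58 UTC.
1 March 2017 is a Wednesday, so the first Sunday is March 5.
1 September 2017 is a Friday, so Mondays fall on 4, 11, 18, 25; the last is September 25.
At the standard offset (UTC−01:00), 06:58 UTC − 1h = 05:58 Bryal District standard time.
Daylight saving runs 5 March – 25 September; the standard-time date in Bryal District, September 20, 2017, is inside that window, so Bryal District is at UTC+00:00.
06:58 UTC + 0h = 06:58 Bryal District.

06:58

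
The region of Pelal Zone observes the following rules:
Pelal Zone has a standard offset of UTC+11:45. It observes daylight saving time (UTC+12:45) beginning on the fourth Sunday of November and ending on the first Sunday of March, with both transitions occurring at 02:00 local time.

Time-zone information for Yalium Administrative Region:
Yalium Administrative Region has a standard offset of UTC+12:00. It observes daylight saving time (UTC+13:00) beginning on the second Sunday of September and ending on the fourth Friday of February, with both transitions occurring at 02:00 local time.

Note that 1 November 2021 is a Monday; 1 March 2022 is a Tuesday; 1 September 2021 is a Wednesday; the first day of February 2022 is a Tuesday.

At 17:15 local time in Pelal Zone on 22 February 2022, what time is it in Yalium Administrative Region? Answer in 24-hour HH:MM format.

17:30

1 November 2021 is a Monday, so the first Sunday is November 7 and the fourth is November 28.
1 March 2022 is a Tuesday, so the first Sunday is March 6.
Daylight saving runs 28 November 2021 – 6 March 2022; 22 February 2022 is inside that window, so Pelal Zone is at UTC+12:45.
17:15 Pelal Zone − 12h45m = 04:30 UTC.
1 September 2021 is a Wednesday, so the first Sunday is September 5 and the second is September 12.
1 February 2022 is a Tuesday, so the first Friday is February 4 and the fourth is February 25.
At the standard offset (UTC+12:00), 04:30 UTC + 12h = 16:30 Yalium Administrative Region standard time.
The standard-time date in Yalium Administrative Region, 22 February 2022, lies within the daylight-saving period (12 September 2021 – 25 February 2022), so Yalium Administrative Region is on daylight time, UTC+13:00.
04:30 UTC + 13h = 17:30 Yalium Administrative Region.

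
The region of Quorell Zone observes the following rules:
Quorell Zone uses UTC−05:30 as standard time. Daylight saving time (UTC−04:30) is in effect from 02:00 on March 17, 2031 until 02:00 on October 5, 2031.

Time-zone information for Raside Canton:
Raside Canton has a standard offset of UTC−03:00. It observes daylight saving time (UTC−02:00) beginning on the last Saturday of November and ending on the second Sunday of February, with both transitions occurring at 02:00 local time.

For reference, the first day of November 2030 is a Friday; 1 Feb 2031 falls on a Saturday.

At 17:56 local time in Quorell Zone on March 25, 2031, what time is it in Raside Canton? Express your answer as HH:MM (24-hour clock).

March 25, 2031 falls between 17 March and 5 October, so daylight saving is in effect and Quorell Zone is at UTC−04:30.
17:56 Quorell Zone + 4h30m = 22:26 UTC.
1 November 2030 is a Friday, so Saturdays fall on 2, 9, 16, 23, 30; the last is November 30.
1 February 2031 is a Saturday, so the first Sunday is February 2 and the second is February 9.
At the standard offset (UTC−03:00), 22:26 UTC − 3h = 19:26 Raside Canton standard time.
The standard-time date in Raside Canton, March 25, 2031, is outside the daylight-saving period (30 November 2030 – 9 February 2031), so Raside Canton is on standard time, UTC−03:00.
22:26 UTC − 3h = 19:26 Raside Canton.

19:26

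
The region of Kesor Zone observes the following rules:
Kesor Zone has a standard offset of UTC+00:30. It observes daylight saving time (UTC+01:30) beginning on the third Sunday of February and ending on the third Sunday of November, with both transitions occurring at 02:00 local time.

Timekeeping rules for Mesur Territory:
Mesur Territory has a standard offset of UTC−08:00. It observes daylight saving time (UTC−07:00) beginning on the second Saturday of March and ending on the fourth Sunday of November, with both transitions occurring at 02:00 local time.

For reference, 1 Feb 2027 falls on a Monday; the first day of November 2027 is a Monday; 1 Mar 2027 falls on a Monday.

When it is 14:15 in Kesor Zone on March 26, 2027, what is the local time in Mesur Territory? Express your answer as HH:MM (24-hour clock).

1 February 2027 is a Monday, so the first Sunday is February 7 and the third is February 21.
1 November 2027 is a Monday, so the first Sunday is November 7 and the third is November 21.
March 26, 2027 lies within the daylight-saving period (21 February – 21 November), so Kesor Zone is on daylight time, UTC+01:30.
14:15 Kesor Zone − 1h30m = 12:45 UTC.
1 March 2027 is a Monday, so the first Saturday is March 6 and the second is March 13.
1 November 2027 is a Monday, so the first Sunday is November 7 and the fourth is November 28.
At the standard offset (UTC−08:00), 12:45 UTC − 8h = 04:45 Mesur Territory standard time.
The standard-time date in Mesur Territory, March 26, 2027, falls between 13 March and 28 November, so daylight saving is in effect and Mesur Territory is at UTC−07:00.
12:45 UTC − 7h = 05:45 Mesur Territory.

05:45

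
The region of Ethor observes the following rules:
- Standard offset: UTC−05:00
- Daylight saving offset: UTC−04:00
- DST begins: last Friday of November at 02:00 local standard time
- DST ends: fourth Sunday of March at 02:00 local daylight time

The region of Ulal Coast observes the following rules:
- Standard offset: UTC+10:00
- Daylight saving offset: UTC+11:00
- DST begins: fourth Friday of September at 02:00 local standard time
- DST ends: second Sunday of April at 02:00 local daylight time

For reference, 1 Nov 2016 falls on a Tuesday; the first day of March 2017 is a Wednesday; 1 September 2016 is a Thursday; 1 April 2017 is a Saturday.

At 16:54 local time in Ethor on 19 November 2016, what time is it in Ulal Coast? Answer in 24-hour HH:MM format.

1 November 2016 is a Tuesday, so Fridays fall on 4, 11, 18, 25; the last is November 25.
1 March 2017 is a Wednesday, so the first Sunday is March 5 and the fourth is March 26.
19 November 2016 does not fall between 25 November 2016 and 26 March 2017, so daylight saving is not in effect and Ethor is at UTC−05:00.
16:54 Ethor + 5h = 21:54 UTC.
1 September 2016 is a Thursday, so the first Friday is September 2 and the fourth is September 23.
1 April 2017 is a Saturday, so the first Sunday is April 2 and the second is April 9.
At the standard offset (UTC+10:00), 21:54 UTC + 10h = 07:54 Ulal Coast standard time (rolling into the next day, 20 November 2016).
The standard-time date in Ulal Coast, 20 November 2016, lies within the daylight-saving period (23 September 2016 – 9 April 2017), so Ulal Coast is on daylight time, UTC+11:00.
21:54 UTC + 11h = 08:54 Ulal Coast (rolling into the next day, 20 November 2016).

08:54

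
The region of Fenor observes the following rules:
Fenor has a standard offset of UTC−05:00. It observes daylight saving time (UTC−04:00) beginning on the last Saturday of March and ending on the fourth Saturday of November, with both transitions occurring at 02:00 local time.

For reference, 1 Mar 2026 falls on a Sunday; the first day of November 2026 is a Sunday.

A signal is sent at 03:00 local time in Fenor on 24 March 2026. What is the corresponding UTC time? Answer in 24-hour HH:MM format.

08:00

1 March 2026 is a Sunday, so Saturdays fall on 7, 14, 21, 28; the last is March 28.
1 November 2026 is a Sunday, so the first Saturday is November 7 and the fourth is November 28.
Daylight saving runs 28 March – 28 November; 24 March 2026 is outside that window, so Fenor is on standard time at UTC−05:00.
03:00 local + 5h = 08:00 UTC.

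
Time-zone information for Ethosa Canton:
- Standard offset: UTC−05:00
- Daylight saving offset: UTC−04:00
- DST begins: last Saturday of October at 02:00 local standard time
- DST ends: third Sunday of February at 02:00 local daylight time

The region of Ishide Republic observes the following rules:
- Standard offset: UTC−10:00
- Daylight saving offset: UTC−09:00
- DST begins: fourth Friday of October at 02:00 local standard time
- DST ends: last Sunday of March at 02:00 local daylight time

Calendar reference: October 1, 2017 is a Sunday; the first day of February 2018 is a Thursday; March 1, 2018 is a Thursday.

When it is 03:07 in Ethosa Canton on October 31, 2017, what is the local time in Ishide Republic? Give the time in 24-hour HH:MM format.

1 October 2017 is a Sunday, so Saturdays fall on 7, 14, 21, 28; the last is October 28.
1 February 2018 is a Thursday, so the first Sunday is February 4 and the third is February 18.
October 31, 2017 falls between 28 October 2017 and 18 February 2018, so daylight saving is in effect and Ethosa Canton is at UTC−04:00.
03:07 Ethosa Canton + 4h = 07:07 UTC.
1 October 2017 is a Sunday, so the first Friday is October 6 and the fourth is October 27.
1 March 2018 is a Thursday, so Sundays fall on 4, 11, 18, 25; the last is March 25.
At the standard offset (UTC−10:00), 07:07 UTC − 10h = 21:07 Ishide Republic standard time (rolling into the previous day, 30 October 2017).
Daylight saving runs 27 October 2017 – 25 March 2018; the standard-time date in Ishide Republic, October 30, 2017, is inside that window, so Ishide Republic is at UTC−09:00.
07:07 UTC − 9h = 22:07 Ishide Republic (rolling into the previous day, 30 October 2017).

22:07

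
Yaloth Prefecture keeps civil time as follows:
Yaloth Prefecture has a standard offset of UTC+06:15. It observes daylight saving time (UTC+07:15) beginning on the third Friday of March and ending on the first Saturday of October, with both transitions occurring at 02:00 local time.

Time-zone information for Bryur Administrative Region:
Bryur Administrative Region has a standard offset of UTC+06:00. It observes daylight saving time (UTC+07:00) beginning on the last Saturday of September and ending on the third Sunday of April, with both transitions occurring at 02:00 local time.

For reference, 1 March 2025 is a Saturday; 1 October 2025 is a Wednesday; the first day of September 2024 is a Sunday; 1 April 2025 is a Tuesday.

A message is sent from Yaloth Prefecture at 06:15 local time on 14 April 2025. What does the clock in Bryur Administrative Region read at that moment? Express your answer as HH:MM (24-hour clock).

06:00

1 March 2025 is a Saturday, so the first Friday is March 7 and the third is March 21.
1 October 2025 is a Wednesday, so the first Saturday is October 4.
14 April 2025 lies within the daylight-saving period (21 March – 4 October), so Yaloth Prefecture is on daylight time, UTC+07:15.
06:15 Yaloth Prefecture − 7h15m = 23:00 UTC (rolling into the previous day, 13 April 2025).
1 September 2024 is a Sunday, so Saturdays fall on 7, 14, 21, 28; the last is September 28.
1 April 2025 is a Tuesday, so the first Sunday is April 6 and the third is April 20.
At the standard offset (UTC+06:00), 23:00 UTC + 6h = 05:00 Bryur Administrative Region standard time (rolling into the next day, 14 April 2025).
The standard-time date in Bryur Administrative Region, 14 April 2025, falls between 28 September 2024 and 20 April 2025, so daylight saving is in effect and Bryur Administrative Region is at UTC+07:00.
23:00 UTC + 7h = 06:00 Bryur Administrative Region (rolling into the next day, 14 April 2025).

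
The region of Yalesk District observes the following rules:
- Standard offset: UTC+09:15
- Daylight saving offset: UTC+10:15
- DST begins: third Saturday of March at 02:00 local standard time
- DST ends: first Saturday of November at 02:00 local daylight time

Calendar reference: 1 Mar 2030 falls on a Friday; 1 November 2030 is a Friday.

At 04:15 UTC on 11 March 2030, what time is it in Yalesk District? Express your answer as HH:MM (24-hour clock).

13:30

1 March 2030 is a Friday, so the first Saturday is March 2 and the third is March 16.
1 November 2030 is a Friday, so the first Saturday is November 2.
At the standard offset (UTC+09:15), 04:15 UTC + 9h15m = 13:30 Yalesk District standard time.
The standard-time date in Yalesk District, 11 March 2030, is outside the daylight-saving period (16 March – 2 November), so Yalesk District is on standard time, UTC+09:15.
04:15 UTC + 9h15m = 13:30 local.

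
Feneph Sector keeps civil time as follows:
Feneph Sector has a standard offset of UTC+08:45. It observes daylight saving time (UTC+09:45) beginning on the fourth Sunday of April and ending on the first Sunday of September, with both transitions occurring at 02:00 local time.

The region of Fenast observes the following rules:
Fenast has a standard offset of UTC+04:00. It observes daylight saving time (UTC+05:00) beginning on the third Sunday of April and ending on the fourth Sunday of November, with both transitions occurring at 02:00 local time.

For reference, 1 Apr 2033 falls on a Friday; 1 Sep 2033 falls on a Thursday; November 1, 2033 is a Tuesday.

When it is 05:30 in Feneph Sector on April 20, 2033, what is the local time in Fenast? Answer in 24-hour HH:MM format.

01:45

1 April 2033 is a Friday, so the first Sunday is April 3 and the fourth is April 24.
1 September 2033 is a Thursday, so the first Sunday is September 4.
April 20, 2033 is outside the daylight-saving period (24 April – 4 September), so Feneph Sector is on standard time, UTC+08:45.
05:30 Feneph Sector − 8h45m = 20:45 UTC (rolling into the previous day, 19 April 2033).
1 April 2033 is a Friday, so the first Sunday is April 3 and the third is April 17.
1 November 2033 is a Tuesday, so the first Sunday is November 6 and the fourth is November 27.
At the standard offset (UTC+04:00), 20:45 UTC + 4h = 00:45 Fenast standard time (rolling into the next day, 20 April 2033).
Daylight saving runs 17 April – 27 November; the standard-time date in Fenast, April 20, 2033, is inside that window, so Fenast is at UTC+05:00.
20:45 UTC + 5h = 01:45 Fenast (rolling into the next day, 20 April 2033).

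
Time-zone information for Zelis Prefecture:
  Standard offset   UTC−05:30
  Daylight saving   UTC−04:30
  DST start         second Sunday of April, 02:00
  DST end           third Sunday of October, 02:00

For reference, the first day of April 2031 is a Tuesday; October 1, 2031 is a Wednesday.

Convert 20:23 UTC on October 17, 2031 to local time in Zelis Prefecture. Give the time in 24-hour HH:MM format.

15:53

1 April 2031 is a Tuesday, so the first Sunday is April 6 and the second is April 13.
1 October 2031 is a Wednesday, so the first Sunday is October 5 and the third is October 19.
At the standard offset (UTC−05:30), 20:23 UTC − 5h30m = 14:53 Zelis Prefecture standard time.
Daylight saving runs 13 April – 19 October; the standard-time date in Zelis Prefecture, October 17, 2031, is inside that window, so Zelis Prefecture is at UTC−04:30.
20:23 UTC − 4h30m = 15:53 local.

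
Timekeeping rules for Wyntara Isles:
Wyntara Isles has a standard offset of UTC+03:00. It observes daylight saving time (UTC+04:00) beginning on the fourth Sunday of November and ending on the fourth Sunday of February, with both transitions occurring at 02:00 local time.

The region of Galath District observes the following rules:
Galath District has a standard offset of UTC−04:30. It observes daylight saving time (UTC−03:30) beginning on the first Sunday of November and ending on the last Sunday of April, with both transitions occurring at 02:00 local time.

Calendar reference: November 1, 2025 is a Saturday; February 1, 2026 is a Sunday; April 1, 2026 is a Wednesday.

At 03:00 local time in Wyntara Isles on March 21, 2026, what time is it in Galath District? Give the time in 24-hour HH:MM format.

1 November 2025 is a Saturday, so the first Sunday is November 2 and the fourth is November 23.
1 February 2026 is a Sunday, so the first Sunday is February 1 and the fourth is February 22.
March 21, 2026 is outside the daylight-saving period (23 November 2025 – 22 February 2026), so Wyntara Isles is on standard time, UTC+03:00.
03:00 Wyntara Isles − 3h = 00:00 UTC.
1 November 2025 is a Saturday, so the first Sunday is November 2.
1 April 2026 is a Wednesday, so Sundays fall on 5, 12, 19, 26; the last is April 26.
At the standard offset (UTC−04:30), 00:00 UTC − 4h30m = 19:30 Galath District standard time (rolling into the previous day, 20 March 2026).
The standard-time date in Galath District, March 20, 2026, lies within the daylight-saving period (2 November 2025 – 26 April 2026), so Galath District is on daylight time, UTC−03:30.
00:00 UTC − 3h30m = 20:30 Galath District (rolling into the previous day, 20 March 2026).

20:30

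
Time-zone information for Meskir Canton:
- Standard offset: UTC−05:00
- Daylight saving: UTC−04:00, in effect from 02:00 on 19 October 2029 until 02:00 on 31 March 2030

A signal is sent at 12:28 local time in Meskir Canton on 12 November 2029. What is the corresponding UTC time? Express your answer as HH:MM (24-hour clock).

12 November 2029 falls between 19 October 2029 and 31 March 2030, so daylight saving is in effect and Meskir Canton is at UTC−04:00.
12:28 local + 4h = 16:28 UTC.

16:28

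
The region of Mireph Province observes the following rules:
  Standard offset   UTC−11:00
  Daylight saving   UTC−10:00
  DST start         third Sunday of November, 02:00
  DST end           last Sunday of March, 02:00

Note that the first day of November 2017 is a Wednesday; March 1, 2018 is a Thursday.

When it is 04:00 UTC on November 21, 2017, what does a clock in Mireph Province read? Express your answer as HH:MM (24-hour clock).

18:00

1 November 2017 is a Wednesday, so the first Sunday is November 5 and the third is November 19.
1 March 2018 is a Thursday, so Sundays fall on 4, 11, 18, 25; the last is March 25.
At the standard offset (UTC−11:00), 04:00 UTC − 11h = 17:00 Mireph Province standard time (rolling into the previous day, 20 November 2017).
The standard-time date in Mireph Province, November 20, 2017, lies within the daylight-saving period (19 November 2017 – 25 March 2018), so Mireph Province is on daylight time, UTC−10:00.
04:00 UTC − 10h = 18:00 local (rolling into the previous day, 20 November 2017).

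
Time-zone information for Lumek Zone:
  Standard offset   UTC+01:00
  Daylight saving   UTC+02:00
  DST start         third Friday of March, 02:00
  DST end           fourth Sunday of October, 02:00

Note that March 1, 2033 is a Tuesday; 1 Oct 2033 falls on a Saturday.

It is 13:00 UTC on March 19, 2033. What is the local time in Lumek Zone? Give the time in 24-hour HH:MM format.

15:00

1 March 2033 is a Tuesday, so the first Friday is March 4 and the third is March 18.
1 October 2033 is a Saturday, so the first Sunday is October 2 and the fourth is October 23.
At the standard offset (UTC+01:00), 13:00 UTC + 1h = 14:00 Lumek Zone standard time.
Daylight saving runs 18 March – 23 October; the standard-time date in Lumek Zone, March 19, 2033, is inside that window, so Lumek Zone is at UTC+02:00.
13:00 UTC + 2h = 15:00 local.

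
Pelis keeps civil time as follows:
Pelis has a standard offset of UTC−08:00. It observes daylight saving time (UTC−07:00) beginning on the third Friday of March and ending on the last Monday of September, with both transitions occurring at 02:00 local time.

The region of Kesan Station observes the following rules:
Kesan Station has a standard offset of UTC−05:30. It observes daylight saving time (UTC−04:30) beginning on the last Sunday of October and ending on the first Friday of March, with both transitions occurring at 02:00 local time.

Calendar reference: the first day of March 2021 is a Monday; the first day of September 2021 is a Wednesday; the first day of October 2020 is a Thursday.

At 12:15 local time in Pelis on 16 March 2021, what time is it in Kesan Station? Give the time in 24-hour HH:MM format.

1 March 2021 is a Monday, so the first Friday is March 5 and the third is March 19.
1 September 2021 is a Wednesday, so Mondays fall on 6, 13, 20, 27; the last is September 27.
16 March 2021 is outside the daylight-saving period (19 March – 27 September), so Pelis is on standard time, UTC−08:00.
12:15 Pelis + 8h = 20:15 UTC.
1 October 2020 is a Thursday, so Sundays fall on 4, 11, 18, 25; the last is October 25.
1 March 2021 is a Monday, so the first Friday is March 5.
At the standard offset (UTC−05:30), 20:15 UTC − 5h30m = 14:45 Kesan Station standard time.
Daylight saving runs 25 October 2020 – 5 March 2021; the standard-time date in Kesan Station, 16 March 2021, is outside that window, so Kesan Station is on standard time at UTC−05:30.
20:15 UTC − 5h30m = 14:45 Kesan Station.

14:45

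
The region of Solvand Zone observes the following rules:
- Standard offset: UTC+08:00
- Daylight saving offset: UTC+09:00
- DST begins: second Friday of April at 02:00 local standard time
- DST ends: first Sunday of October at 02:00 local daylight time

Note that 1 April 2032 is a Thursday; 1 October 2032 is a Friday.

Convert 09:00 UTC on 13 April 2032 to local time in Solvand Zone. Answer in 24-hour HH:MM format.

18:00

1 April 2032 is a Thursday, so the first Friday is April 2 and the second is April 9.
1 October 2032 is a Friday, so the first Sunday is October 3.
At the standard offset (UTC+08:00), 09:00 UTC + 8h = 17:00 Solvand Zone standard time.
Daylight saving runs 9 April – 3 October; the standard-time date in Solvand Zone, 13 April 2032, is inside that window, so Solvand Zone is at UTC+09:00.
09:00 UTC + 9h = 18:00 local.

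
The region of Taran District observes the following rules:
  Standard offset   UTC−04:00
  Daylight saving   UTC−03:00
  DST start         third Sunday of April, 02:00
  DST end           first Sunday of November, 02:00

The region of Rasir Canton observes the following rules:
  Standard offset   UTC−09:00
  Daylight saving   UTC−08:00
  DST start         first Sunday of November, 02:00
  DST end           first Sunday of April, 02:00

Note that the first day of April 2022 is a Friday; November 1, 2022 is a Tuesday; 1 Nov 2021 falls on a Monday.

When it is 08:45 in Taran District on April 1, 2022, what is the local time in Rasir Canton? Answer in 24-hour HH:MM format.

1 April 2022 is a Friday, so the first Sunday is April 3 and the third is April 17.
1 November 2022 is a Tuesday, so the first Sunday is November 6.
April 1, 2022 does not fall between 17 April and 6 November, so daylight saving is not in effect and Taran District is at UTC−04:00.
08:45 Taran District + 4h = 12:45 UTC.
1 November 2021 is a Monday, so the first Sunday is November 7.
1 April 2022 is a Friday, so the first Sunday is April 3.
At the standard offset (UTC−09:00), 12:45 UTC − 9h = 03:45 Rasir Canton standard time.
The standard-time date in Rasir Canton, April 1, 2022, falls between 7 November 2021 and 3 April 2022, so daylight saving is in effect and Rasir Canton is at UTC−08:00.
12:45 UTC − 8h = 04:45 Rasir Canton.

04:45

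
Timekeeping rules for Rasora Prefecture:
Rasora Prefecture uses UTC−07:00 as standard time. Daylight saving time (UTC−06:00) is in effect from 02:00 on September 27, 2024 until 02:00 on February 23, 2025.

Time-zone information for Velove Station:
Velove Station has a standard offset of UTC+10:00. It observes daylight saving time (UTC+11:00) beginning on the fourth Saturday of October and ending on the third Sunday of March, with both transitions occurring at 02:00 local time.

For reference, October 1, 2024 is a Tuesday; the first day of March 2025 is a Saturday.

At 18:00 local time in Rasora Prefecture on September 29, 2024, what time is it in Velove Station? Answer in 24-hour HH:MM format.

10:00

September 29, 2024 falls between 27 September 2024 and 23 February 2025, so daylight saving is in effect and Rasora Prefecture is at UTC−06:00.
18:00 Rasora Prefecture + 6h = 00:00 UTC (rolling into the next day, 30 September 2024).
1 October 2024 is a Tuesday, so the first Saturday is October 5 and the fourth is October 26.
1 March 2025 is a Saturday, so the first Sunday is March 2 and the third is March 16.
At the standard offset (UTC+10:00), 00:00 UTC + 10h = 10:00 Velove Station standard time.
The standard-time date in Velove Station, September 30, 2024, does not fall between 26 October 2024 and 16 March 2025, so daylight saving is not in effect and Velove Station is at UTC+10:00.
00:00 UTC + 10h = 10:00 Velove Station.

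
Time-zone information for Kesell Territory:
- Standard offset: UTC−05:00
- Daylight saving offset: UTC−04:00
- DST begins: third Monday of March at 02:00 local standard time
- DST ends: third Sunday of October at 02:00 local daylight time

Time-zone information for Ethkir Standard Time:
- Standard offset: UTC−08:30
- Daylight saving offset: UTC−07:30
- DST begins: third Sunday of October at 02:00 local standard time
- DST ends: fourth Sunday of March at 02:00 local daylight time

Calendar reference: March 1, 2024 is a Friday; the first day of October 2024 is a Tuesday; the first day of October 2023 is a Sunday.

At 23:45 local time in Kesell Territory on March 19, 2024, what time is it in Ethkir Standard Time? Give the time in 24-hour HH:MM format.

1 March 2024 is a Friday, so the first Monday is March 4 and the third is March 18.
1 October 2024 is a Tuesday, so the first Sunday is October 6 and the third is October 20.
Daylight saving runs 18 March – 20 October; March 19, 2024 is inside that window, so Kesell Territory is at UTC−04:00.
23:45 Kesell Territory + 4h = 03:45 UTC (rolling into the next day, 20 March 2024).
1 October 2023 is a Sunday, so the first Sunday is October 1 and the third is October 15.
1 March 2024 is a Friday, so the first Sunday is March 3 and the fourth is March 24.
At the standard offset (UTC−08:30), 03:45 UTC − 8h30m = 19:15 Ethkir Standard Time standard time (rolling into the previous day, 19 March 2024).
The standard-time date in Ethkir Standard Time, March 19, 2024, lies within the daylight-saving period (15 October 2023 – 24 March 2024), so Ethkir Standard Time is on daylight time, UTC−07:30.
03:45 UTC − 7h30m = 20:15 Ethkir Standard Time (rolling into the previous day, 19 March 2024).

20:15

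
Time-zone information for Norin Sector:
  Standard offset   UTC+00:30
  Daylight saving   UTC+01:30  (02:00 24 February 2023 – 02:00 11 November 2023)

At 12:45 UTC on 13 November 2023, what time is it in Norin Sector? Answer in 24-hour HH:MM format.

At the standard offset (UTC+00:30), 12:45 UTC + 0h30m = 13:15 Norin Sector standard time.
The standard-time date in Norin Sector, 13 November 2023, does not fall between 24 February and 11 November, so daylight saving is not in effect and Norin Sector is at UTC+00:30.
12:45 UTC + 0h30m = 13:15 local.

13:15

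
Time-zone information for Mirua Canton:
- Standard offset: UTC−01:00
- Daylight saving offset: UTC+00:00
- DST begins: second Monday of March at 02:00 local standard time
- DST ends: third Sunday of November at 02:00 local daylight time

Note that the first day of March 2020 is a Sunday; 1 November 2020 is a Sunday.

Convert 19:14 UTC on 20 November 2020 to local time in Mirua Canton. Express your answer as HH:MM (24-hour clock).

1 March 2020 is a Sunday, so the first Monday is March 2 and the second is March 9.
1 November 2020 is a Sunday, so the first Sunday is November 1 and the third is November 15.
At the standard offset (UTC−01:00), 19:14 UTC − 1h = 18:14 Mirua Canton standard time.
Daylight saving runs 9 March – 15 November; the standard-time date in Mirua Canton, 20 November 2020, is outside that window, so Mirua Canton is on standard time at UTC−01:00.
19:14 UTC − 1h = 18:14 local.

18:14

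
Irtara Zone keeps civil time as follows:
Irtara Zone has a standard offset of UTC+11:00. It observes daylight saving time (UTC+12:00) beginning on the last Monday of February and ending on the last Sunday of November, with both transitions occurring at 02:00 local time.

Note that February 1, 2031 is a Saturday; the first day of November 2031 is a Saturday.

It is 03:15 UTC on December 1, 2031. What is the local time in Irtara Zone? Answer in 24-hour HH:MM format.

1 February 2031 is a Saturday, so Mondays fall on 3, 10, 17, 24; the last is February 24.
1 November 2031 is a Saturday, so Sundays fall on 2, 9, 16, 23, 30; the last is November 30.
At the standard offset (UTC+11:00), 03:15 UTC + 11h = 14:15 Irtara Zone standard time.
The standard-time date in Irtara Zone, December 1, 2031, does not fall between 24 February and 30 November, so daylight saving is not in effect and Irtara Zone is at UTC+11:00.
03:15 UTC + 11h = 14:15 local.

14:15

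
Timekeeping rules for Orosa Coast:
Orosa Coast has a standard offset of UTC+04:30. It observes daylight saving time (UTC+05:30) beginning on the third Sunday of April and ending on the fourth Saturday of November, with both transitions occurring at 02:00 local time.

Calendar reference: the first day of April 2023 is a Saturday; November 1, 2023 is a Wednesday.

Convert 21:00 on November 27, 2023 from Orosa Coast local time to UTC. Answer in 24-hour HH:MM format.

1 April 2023 is a Saturday, so the first Sunday is April 2 and the third is April 16.
1 November 2023 is a Wednesday, so the first Saturday is November 4 and the fourth is November 25.
Daylight saving runs 16 April – 25 November; November 27, 2023 is outside that window, so Orosa Coast is on standard time at UTC+04:30.
21:00 local − 4h30m = 16:30 UTC.

16:30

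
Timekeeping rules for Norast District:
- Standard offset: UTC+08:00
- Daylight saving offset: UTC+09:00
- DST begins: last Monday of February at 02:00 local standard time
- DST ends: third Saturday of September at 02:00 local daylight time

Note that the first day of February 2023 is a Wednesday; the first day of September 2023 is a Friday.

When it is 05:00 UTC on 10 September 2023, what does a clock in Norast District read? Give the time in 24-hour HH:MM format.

14:00

1 February 2023 is a Wednesday, so Mondays fall on 6, 13, 20, 27; the last is February 27.
1 September 2023 is a Friday, so the first Saturday is September 2 and the third is September 16.
At the standard offset (UTC+08:00), 05:00 UTC + 8h = 13:00 Norast District standard time.
Daylight saving runs 27 February – 16 September; the standard-time date in Norast District, 10 September 2023, is inside that window, so Norast District is at UTC+09:00.
05:00 UTC + 9h = 14:00 local.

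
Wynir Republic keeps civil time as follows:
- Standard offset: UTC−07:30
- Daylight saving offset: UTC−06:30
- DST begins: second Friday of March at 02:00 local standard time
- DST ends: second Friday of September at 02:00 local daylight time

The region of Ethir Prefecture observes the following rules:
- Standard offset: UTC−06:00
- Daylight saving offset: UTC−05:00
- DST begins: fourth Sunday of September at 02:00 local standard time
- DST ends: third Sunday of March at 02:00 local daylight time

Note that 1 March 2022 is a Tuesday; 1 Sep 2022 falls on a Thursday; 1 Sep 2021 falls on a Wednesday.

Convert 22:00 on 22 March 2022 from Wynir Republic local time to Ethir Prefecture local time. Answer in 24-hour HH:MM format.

22:30

1 March 2022 is a Tuesday, so the first Friday is March 4 and the second is March 11.
1 September 2022 is a Thursday, so the first Friday is September 2 and the second is September 9.
Daylight saving runs 11 March – 9 September; 22 March 2022 is inside that window, so Wynir Republic is at UTC−06:30.
22:00 Wynir Republic + 6h30m = 04:30 UTC (rolling into the next day, 23 March 2022).
1 September 2021 is a Wednesday, so the first Sunday is September 5 and the fourth is September 26.
1 March 2022 is a Tuesday, so the first Sunday is March 6 and the third is March 20.
At the standard offset (UTC−06:00), 04:30 UTC − 6h = 22:30 Ethir Prefecture standard time (rolling into the previous day, 22 March 2022).
The standard-time date in Ethir Prefecture, 22 March 2022, does not fall between 26 September 2021 and 20 March 2022, so daylight saving is not in effect and Ethir Prefecture is at UTC−06:00.
04:30 UTC − 6h = 22:30 Ethir Prefecture (rolling into the previous day, 22 March 2022).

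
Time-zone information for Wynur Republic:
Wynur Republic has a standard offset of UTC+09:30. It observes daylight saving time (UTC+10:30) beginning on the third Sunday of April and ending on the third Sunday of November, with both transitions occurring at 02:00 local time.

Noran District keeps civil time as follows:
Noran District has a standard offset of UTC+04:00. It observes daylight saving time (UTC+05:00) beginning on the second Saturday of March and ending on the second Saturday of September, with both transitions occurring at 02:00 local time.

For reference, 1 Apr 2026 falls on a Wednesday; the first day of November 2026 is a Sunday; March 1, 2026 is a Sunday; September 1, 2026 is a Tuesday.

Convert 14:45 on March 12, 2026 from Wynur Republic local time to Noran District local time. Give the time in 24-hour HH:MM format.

09:15

1 April 2026 is a Wednesday, so the first Sunday is April 5 and the third is April 19.
1 November 2026 is a Sunday, so the first Sunday is November 1 and the third is November 15.
Daylight saving runs 19 April – 15 November; March 12, 2026 is outside that window, so Wynur Republic is on standard time at UTC+09:30.
14:45 Wynur Republic − 9h30m = 05:15 UTC.
1 March 2026 is a Sunday, so the first Saturday is March 7 and the second is March 14.
1 September 2026 is a Tuesday, so the first Saturday is September 5 and the second is September 12.
At the standard offset (UTC+04:00), 05:15 UTC + 4h = 09:15 Noran District standard time.
The standard-time date in Noran District, March 12, 2026, is outside the daylight-saving period (14 March – 12 September), so Noran District is on standard time, UTC+04:00.
05:15 UTC + 4h = 09:15 Noran District.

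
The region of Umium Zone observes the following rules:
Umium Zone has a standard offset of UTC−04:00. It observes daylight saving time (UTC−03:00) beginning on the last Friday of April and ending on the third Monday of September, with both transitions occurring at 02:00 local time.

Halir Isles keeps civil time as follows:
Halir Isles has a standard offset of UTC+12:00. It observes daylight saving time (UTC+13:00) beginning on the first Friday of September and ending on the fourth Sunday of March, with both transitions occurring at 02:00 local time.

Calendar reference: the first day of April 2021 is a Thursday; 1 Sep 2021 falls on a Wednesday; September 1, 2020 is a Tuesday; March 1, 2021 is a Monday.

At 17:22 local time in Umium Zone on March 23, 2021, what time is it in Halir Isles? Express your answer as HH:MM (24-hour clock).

10:22

1 April 2021 is a Thursday, so Fridays fall on 2, 9, 16, 23, 30; the last is April 30.
1 September 2021 is a Wednesday, so the first Monday is September 6 and the third is September 20.
Daylight saving runs 30 April – 20 September; March 23, 2021 is outside that window, so Umium Zone is on standard time at UTC−04:00.
17:22 Umium Zone + 4h = 21:22 UTC.
1 September 2020 is a Tuesday, so the first Friday is September 4.
1 March 2021 is a Monday, so the first Sunday is March 7 and the fourth is March 28.
At the standard offset (UTC+12:00), 21:22 UTC + 12h = 09:22 Halir Isles standard time (rolling into the next day, 24 March 2021).
Daylight saving runs 4 September 2020 – 28 March 2021; the standard-time date in Halir Isles, March 24, 2021, is inside that window, so Halir Isles is at UTC+13:00.
21:22 UTC + 13h = 10:22 Halir Isles (rolling into the next day, 24 March 2021).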